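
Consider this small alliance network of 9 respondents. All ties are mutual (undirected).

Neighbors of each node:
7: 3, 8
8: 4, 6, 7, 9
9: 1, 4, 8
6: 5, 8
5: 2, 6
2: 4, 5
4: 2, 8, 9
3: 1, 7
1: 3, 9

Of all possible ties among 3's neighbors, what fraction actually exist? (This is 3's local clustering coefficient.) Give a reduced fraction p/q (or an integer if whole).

0

3's neighbors: 1 and 7 (k = 2).
Possible neighbor pairs: C(2,2) = 1. Edges among them: none → e = 0.
Clustering(3) = 0/1.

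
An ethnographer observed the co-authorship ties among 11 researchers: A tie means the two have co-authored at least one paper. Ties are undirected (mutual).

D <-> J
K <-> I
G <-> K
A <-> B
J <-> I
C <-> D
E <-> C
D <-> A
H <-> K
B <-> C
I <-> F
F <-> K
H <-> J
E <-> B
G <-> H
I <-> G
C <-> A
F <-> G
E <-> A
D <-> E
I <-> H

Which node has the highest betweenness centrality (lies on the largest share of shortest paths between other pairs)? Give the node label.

J

Unnormalized betweenness of each node: A:7/3, B:0, C:7/3, D:24, E:7/3, F:0, G:1/3, H:6, I:37/3, J:25, K:1/3.
J has the largest value, 25, making it the main broker — the node through which the most shortest paths run.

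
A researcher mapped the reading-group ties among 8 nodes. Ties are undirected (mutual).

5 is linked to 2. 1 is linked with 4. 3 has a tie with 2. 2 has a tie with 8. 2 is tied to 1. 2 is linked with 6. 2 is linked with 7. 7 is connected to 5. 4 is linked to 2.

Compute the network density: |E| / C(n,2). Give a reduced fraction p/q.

9/28

There are 9 edges and 8 nodes, so the maximum possible is C(8,2) = 28.
Density = 9/28.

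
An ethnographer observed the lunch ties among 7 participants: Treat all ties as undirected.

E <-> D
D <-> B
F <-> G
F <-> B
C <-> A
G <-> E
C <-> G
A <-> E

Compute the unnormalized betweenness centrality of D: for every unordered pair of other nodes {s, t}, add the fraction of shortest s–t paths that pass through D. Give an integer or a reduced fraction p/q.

Pairs whose geodesics pass through D — B–E: 1; B–A: 1.
All other pairs contribute 0.
Summing the contributions gives betweenness(D) = 2.

2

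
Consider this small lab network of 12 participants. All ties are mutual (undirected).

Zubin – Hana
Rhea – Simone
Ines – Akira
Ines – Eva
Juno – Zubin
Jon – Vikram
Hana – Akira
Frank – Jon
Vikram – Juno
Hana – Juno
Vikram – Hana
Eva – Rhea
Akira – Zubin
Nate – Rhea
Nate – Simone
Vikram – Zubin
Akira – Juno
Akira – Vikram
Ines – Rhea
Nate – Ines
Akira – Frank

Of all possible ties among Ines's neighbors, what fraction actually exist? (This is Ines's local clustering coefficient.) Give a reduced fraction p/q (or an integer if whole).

Ines's neighbors: Akira, Eva, Nate, and Rhea (k = 4).
Possible neighbor pairs: C(4,2) = 6. Edges among them: Eva–Rhea, Nate–Rhea → e = 2.
Clustering(Ines) = 2/6 = 1/3.

1/3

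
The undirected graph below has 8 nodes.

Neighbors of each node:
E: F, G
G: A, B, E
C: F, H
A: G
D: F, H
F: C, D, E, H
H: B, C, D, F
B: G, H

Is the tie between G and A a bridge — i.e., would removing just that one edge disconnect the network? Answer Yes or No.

Yes

Without the G–A edge there is no alternate route between G and A, so the network disconnects. It is a bridge.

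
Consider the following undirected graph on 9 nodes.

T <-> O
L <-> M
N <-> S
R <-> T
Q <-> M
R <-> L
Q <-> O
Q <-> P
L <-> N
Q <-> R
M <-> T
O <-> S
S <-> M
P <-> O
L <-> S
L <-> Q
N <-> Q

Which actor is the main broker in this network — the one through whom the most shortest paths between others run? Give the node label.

Q

Unnormalized betweenness of each node: L:227/84, M:169/84, N:1/4, O:283/84, P:0, Q:52/7, R:47/42, S:41/21, T:7/6.
Q has the largest value, 52/7, making it the main broker — the node through which the most shortest paths run.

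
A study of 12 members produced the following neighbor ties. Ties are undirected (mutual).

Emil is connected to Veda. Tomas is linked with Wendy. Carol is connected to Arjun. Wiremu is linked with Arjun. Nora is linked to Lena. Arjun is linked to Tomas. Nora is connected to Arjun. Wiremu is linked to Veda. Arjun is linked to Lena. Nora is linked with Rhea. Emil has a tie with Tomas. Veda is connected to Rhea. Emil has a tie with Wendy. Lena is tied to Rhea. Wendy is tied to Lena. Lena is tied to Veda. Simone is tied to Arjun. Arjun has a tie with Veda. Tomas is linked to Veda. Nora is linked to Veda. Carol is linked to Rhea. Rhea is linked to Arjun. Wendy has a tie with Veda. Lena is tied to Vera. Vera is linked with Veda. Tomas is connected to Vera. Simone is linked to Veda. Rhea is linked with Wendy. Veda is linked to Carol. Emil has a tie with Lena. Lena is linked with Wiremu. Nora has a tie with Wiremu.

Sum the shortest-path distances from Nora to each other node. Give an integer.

17

Distances from Nora: Arjun:1, Carol:2, Emil:2, Lena:1, Rhea:1, Simone:2, Tomas:2, Veda:1, Vera:2, Wendy:2, Wiremu:1.
Sum = 1 + 2 + 2 + 1 + 1 + 2 + 2 + 1 + 2 + 2 + 1 = 17.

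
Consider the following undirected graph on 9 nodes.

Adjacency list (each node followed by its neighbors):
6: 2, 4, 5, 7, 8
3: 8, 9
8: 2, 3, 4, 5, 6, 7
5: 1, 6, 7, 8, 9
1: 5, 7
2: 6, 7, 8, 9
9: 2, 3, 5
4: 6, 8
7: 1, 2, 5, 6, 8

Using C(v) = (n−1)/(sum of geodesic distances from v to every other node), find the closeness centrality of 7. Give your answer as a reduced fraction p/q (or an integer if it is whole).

8/11

Distances from 7: 1:1, 2:1, 3:2, 4:2, 5:1, 6:1, 8:1, 9:2. Sum = 11.
n = 9, so closeness = 8/11.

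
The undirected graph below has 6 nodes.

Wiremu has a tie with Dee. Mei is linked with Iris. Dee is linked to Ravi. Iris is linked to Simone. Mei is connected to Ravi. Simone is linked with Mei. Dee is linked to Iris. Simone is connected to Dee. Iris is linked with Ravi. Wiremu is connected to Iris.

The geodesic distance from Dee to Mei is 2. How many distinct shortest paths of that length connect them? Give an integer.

3

The shortest distance is 2. The length-2 paths are: Dee–Ravi–Mei; Dee–Simone–Mei; Dee–Iris–Mei.
That gives 3 distinct shortest paths.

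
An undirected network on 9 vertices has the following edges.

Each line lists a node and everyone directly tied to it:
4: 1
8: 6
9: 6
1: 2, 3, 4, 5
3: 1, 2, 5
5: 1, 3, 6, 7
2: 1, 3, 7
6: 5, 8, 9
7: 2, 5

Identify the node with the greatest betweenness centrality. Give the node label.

5

Unnormalized betweenness of each node: 1:25/3, 2:3/2, 3:4/3, 4:0, 5:33/2, 6:13, 7:4/3, 8:0, 9:0.
5 has the largest value, 33/2, making it the main broker — the node through which the most shortest paths run.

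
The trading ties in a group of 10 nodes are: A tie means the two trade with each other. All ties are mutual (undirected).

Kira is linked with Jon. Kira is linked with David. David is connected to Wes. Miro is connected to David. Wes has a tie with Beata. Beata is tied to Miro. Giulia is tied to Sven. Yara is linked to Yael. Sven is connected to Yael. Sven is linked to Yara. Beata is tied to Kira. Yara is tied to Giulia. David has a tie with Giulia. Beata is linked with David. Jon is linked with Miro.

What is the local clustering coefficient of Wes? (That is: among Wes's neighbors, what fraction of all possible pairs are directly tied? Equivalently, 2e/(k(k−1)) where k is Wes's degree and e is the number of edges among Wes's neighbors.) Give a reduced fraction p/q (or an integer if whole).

Wes's neighbors: Beata and David (k = 2).
Possible neighbor pairs: C(2,2) = 1. Edges among them: Beata–David → e = 1.
Clustering(Wes) = 1/1.

1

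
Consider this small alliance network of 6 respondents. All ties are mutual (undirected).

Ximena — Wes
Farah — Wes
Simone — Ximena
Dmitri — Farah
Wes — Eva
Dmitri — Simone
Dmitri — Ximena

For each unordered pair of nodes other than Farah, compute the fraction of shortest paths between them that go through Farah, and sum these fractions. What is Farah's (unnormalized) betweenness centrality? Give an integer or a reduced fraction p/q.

Pairs whose geodesics pass through Farah — Eva–Dmitri: 1/2; Dmitri–Wes: 1/2.
All other pairs contribute 0.
Summing the contributions gives betweenness(Farah) = 1.

1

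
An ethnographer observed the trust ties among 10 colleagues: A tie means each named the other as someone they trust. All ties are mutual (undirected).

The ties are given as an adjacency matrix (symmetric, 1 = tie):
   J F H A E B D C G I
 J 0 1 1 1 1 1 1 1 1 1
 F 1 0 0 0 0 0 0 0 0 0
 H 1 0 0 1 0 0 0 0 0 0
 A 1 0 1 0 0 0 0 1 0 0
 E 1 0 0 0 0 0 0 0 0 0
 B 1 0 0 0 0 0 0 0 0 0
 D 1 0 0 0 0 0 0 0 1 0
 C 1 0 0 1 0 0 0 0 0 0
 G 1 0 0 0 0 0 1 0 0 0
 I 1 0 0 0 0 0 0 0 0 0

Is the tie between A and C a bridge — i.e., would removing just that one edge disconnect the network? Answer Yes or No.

No

Even without that edge, A still reaches C via A – J – C, so the network stays connected. Not a bridge.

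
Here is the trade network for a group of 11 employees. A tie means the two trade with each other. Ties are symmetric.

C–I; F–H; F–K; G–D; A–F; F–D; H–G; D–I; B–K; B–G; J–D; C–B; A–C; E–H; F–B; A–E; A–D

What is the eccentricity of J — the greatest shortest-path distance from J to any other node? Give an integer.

3

Distances from J: A:2, B:3, C:3, D:1, E:3, F:2, G:2, H:3, I:2, K:3.
The largest is 3 (to C, H, B, K, and E), so the eccentricity of J is 3.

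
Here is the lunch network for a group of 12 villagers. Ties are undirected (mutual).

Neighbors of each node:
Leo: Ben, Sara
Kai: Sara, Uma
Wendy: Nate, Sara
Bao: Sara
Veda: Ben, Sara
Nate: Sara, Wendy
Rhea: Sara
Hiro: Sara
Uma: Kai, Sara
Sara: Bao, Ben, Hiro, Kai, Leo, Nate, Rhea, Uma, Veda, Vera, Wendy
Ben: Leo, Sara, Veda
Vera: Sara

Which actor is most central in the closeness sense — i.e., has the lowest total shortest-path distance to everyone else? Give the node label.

Sara

Farness (sum of distances to all others) for each node — Bao:21, Ben:19, Hiro:21, Kai:20, Leo:20, Nate:20, Rhea:21, Sara:11, Uma:20, Veda:20, Vera:21, Wendy:20.
The smallest farness is 11, for Sara, so Sara has the highest closeness.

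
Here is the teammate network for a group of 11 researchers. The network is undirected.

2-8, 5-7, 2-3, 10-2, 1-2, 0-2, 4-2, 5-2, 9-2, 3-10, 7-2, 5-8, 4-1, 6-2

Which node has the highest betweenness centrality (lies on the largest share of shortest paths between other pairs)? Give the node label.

2

Unnormalized betweenness of each node: 0:0, 1:0, 2:81/2, 3:0, 4:0, 5:1/2, 6:0, 7:0, 8:0, 9:0, 10:0.
2 has the largest value, 81/2, making it the main broker — the node through which the most shortest paths run.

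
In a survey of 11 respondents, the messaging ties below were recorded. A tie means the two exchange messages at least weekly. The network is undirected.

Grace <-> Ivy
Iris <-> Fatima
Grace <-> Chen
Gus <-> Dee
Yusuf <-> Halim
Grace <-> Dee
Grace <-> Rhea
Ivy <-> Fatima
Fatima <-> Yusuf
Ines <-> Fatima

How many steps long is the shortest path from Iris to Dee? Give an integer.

One shortest route is Iris – Fatima – Ivy – Grace – Dee, which uses 4 edges, and at distance 3 from Iris we only reach {Grace, Halim}, which does not include Dee. So d(Iris,Dee) = 4.

4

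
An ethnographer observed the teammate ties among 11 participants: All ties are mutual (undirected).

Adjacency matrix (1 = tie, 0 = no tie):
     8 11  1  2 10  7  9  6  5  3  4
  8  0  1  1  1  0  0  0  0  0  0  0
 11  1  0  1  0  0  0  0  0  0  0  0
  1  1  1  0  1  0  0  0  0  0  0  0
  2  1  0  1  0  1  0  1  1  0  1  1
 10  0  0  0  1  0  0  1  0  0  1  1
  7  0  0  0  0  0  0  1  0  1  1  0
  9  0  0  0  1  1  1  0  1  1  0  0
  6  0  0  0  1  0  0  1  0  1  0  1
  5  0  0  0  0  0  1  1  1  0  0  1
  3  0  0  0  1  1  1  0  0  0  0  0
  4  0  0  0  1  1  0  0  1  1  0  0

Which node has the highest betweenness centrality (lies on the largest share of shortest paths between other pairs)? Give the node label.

Unnormalized betweenness of each node: 1:4, 2:281/12, 3:5/2, 4:13/6, 5:7/4, 6:19/12, 7:4/3, 8:4, 9:31/6, 10:13/12, 11:0.
2 has the largest value, 281/12, making it the main broker — the node through which the most shortest paths run.

2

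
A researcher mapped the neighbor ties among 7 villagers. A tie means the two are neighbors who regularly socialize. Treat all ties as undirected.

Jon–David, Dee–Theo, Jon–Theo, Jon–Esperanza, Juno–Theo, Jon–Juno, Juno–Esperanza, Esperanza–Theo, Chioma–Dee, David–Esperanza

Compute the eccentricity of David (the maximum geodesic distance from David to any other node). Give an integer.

Distances from David: Chioma:4, Dee:3, Esperanza:1, Jon:1, Juno:2, Theo:2.
The largest is 4 (to Chioma), so the eccentricity of David is 4.

4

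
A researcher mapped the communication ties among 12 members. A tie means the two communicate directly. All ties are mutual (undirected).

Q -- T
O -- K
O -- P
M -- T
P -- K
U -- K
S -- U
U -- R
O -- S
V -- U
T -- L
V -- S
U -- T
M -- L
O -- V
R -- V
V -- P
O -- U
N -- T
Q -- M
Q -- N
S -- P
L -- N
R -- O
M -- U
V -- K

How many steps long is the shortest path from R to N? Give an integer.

3

One shortest route is R – U – T – N, which uses 3 edges, and at distance 2 from R we only reach {K, M, P, S, T}, which does not include N. So d(R,N) = 3.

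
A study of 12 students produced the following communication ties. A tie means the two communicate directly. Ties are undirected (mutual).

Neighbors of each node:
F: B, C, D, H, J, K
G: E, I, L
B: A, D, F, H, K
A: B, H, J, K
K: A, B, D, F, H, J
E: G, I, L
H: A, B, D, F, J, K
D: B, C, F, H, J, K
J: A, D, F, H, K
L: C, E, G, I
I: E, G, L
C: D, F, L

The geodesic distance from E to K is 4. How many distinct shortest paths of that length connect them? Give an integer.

2

The shortest distance is 4. The length-4 paths are: E–L–C–D–K; E–L–C–F–K.
That gives 2 distinct shortest paths.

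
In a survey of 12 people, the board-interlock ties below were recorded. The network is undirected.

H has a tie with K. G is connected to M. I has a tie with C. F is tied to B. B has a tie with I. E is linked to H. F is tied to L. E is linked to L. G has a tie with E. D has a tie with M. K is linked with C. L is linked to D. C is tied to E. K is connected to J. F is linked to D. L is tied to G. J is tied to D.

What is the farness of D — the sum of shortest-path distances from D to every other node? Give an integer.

21

Distances from D: B:2, C:3, E:2, F:1, G:2, H:3, I:3, J:1, K:2, L:1, M:1.
Sum = 2 + 3 + 2 + 1 + 2 + 3 + 3 + 1 + 2 + 1 + 1 = 21.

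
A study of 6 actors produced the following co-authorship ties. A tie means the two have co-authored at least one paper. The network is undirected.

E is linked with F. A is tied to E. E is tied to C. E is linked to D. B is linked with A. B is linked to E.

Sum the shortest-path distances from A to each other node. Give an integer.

Distances from A: B:1, C:2, D:2, E:1, F:2.
Sum = 1 + 2 + 2 + 1 + 2 = 8.

8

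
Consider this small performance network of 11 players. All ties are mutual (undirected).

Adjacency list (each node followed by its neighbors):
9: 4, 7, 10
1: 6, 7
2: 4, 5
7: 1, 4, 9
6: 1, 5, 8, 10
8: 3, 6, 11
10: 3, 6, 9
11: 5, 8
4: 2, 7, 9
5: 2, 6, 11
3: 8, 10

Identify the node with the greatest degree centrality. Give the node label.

6

Degrees — 1:2, 2:2, 3:2, 4:3, 5:3, 6:4, 7:3, 8:3, 9:3, 10:3, 11:2.
The maximum is 4, attained only by 6.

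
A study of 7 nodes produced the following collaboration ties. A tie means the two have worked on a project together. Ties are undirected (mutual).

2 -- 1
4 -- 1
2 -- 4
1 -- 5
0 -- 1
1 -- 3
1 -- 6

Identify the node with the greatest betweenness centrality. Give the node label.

1

Unnormalized betweenness of each node: 0:0, 1:14, 2:0, 3:0, 4:0, 5:0, 6:0.
1 has the largest value, 14, making it the main broker — the node through which the most shortest paths run.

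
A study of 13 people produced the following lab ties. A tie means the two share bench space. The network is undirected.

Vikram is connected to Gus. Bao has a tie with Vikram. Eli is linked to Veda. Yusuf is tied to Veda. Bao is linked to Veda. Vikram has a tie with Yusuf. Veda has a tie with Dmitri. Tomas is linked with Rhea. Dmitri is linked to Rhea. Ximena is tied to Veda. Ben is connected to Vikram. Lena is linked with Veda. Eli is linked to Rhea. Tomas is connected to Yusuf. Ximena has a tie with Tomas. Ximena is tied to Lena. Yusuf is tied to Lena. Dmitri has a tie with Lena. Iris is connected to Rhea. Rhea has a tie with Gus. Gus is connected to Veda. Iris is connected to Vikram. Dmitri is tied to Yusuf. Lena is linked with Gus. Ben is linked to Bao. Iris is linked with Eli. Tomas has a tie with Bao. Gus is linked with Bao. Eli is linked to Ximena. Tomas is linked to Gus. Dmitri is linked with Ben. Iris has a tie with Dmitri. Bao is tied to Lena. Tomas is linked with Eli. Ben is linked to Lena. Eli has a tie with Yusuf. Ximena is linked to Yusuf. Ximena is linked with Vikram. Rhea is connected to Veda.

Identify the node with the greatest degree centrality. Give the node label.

Veda

Degrees — Bao:6, Ben:4, Dmitri:6, Eli:6, Gus:6, Iris:4, Lena:7, Rhea:6, Tomas:6, Veda:8, Vikram:6, Ximena:6, Yusuf:7.
The maximum is 8, attained only by Veda.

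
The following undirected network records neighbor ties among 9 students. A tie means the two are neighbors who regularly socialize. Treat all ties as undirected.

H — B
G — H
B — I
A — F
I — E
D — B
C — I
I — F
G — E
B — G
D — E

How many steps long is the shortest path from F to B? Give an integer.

One shortest route is F – I – B, which uses 2 edges, and F and B are not directly tied, so nothing shorter exists. So d(F,B) = 2.

2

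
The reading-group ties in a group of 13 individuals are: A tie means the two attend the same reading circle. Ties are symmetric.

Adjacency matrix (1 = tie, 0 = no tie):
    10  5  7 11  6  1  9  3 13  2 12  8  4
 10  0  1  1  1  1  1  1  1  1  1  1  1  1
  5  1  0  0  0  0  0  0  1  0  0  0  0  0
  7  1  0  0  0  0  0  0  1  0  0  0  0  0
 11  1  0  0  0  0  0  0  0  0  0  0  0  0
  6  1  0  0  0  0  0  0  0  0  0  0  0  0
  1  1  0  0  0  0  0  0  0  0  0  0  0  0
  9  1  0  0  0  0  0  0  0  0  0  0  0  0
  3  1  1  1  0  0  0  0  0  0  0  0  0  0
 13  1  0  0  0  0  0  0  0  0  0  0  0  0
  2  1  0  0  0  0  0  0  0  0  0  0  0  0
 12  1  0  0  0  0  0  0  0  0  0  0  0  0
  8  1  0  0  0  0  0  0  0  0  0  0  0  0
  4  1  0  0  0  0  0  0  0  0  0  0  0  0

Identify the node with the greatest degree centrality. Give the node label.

Degrees — 1:1, 2:1, 3:3, 4:1, 5:2, 6:1, 7:2, 8:1, 9:1, 10:12, 11:1, 12:1, 13:1.
The maximum is 12, attained only by 10.

10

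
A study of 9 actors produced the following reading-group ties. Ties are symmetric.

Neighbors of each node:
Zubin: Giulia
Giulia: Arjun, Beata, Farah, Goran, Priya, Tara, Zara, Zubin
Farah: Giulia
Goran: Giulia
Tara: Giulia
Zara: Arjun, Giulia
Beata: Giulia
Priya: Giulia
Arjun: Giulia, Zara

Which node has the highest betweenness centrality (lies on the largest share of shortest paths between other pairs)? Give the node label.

Giulia

Unnormalized betweenness of each node: Arjun:0, Beata:0, Farah:0, Giulia:27, Goran:0, Priya:0, Tara:0, Zara:0, Zubin:0.
Giulia has the largest value, 27, making it the main broker — the node through which the most shortest paths run.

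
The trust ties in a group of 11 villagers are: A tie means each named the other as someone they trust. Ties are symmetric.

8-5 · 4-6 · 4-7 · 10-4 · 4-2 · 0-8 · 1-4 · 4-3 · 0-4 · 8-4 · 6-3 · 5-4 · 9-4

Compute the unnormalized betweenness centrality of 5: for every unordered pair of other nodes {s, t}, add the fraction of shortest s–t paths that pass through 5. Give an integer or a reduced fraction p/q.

No shortest path between any pair of other nodes passes through 5.
Summing the contributions gives betweenness(5) = 0.

0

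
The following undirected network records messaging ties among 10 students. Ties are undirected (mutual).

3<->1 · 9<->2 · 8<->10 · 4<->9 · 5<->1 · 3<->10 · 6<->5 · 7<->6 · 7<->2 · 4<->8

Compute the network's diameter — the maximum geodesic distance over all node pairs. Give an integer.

Eccentricity of each node (its greatest distance to any other): 1:5, 2:5, 3:5, 4:5, 5:5, 6:5, 7:5, 8:5, 9:5, 10:5.
The maximum eccentricity is 5, realized for instance by the pair 1–9 via 1 – 5 – 6 – 7 – 2 – 9. So the diameter is 5.

5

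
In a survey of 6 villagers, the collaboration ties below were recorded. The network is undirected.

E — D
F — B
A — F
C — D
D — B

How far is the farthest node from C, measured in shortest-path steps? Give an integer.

4

Distances from C: A:4, B:2, D:1, E:2, F:3.
The largest is 4 (to A), so the eccentricity of C is 4.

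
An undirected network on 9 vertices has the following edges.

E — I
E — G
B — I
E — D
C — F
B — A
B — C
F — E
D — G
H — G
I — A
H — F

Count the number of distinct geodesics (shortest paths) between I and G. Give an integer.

1

The shortest distance is 2, and the only length-2 path is I–E–G. So there is exactly 1 shortest path.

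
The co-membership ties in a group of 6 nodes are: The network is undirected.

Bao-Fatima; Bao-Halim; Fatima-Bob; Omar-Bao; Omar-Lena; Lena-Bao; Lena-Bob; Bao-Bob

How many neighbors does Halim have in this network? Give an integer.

1

Halim is directly tied to Bao. That is 1 neighbor, so the degree of Halim is 1.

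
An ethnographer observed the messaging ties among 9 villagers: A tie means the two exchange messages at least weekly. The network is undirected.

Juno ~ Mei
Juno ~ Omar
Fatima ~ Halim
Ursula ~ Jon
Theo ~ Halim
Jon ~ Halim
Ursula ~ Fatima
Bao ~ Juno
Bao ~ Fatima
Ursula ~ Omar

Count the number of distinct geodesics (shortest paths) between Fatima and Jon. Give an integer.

2

The shortest distance is 2. The length-2 paths are: Fatima–Halim–Jon; Fatima–Ursula–Jon.
That gives 2 distinct shortest paths.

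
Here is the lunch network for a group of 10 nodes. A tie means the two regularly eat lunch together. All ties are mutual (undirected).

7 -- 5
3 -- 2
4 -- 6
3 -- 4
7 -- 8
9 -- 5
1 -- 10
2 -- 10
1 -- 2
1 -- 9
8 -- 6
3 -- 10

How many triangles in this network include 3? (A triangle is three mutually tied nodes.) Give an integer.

3's neighbors: 2, 4, and 10.
Neighbor pairs that are themselves tied: 3–2–10. Each forms one triangle with 3, for 1 in total.

1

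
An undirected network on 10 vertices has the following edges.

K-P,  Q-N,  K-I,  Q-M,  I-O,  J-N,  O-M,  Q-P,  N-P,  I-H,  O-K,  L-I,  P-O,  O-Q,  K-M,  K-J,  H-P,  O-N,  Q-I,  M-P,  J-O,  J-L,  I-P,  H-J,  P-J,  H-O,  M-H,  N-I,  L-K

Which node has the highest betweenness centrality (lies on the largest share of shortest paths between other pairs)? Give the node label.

Unnormalized betweenness of each node: H:37/60, I:58/15, J:71/30, K:137/60, L:1/6, M:7/10, N:1/2, O:149/60, P:149/60, Q:8/15.
I has the largest value, 58/15, making it the main broker — the node through which the most shortest paths run.

I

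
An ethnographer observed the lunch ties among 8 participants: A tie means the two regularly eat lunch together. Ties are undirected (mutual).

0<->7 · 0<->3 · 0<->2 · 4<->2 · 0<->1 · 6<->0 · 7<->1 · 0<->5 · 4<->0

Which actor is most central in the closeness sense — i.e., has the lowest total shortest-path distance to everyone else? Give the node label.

0

Farness (sum of distances to all others) for each node — 0:7, 1:12, 2:12, 3:13, 4:12, 5:13, 6:13, 7:12.
The smallest farness is 7, for 0, so 0 has the highest closeness.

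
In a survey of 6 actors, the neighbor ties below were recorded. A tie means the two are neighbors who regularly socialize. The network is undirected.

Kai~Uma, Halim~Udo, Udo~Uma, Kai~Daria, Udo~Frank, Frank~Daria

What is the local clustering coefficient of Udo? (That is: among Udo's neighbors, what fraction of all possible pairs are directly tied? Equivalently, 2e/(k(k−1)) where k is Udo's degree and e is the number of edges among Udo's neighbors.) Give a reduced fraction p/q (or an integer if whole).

0

Udo's neighbors: Frank, Halim, and Uma (k = 3).
Possible neighbor pairs: C(3,2) = 3. Edges among them: none → e = 0.
Clustering(Udo) = 0/3 = 0.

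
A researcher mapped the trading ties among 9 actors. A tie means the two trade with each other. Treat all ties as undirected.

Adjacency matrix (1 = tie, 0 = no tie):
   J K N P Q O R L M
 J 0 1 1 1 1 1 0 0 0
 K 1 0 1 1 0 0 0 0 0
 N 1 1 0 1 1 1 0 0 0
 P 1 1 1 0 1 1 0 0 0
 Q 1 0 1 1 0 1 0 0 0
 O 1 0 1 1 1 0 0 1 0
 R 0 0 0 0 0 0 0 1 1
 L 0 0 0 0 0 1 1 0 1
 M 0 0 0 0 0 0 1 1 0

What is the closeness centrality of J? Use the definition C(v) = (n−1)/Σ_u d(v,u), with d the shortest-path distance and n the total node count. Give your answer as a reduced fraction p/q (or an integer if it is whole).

Distances from J: K:1, L:2, M:3, N:1, O:1, P:1, Q:1, R:3. Sum = 13.
n = 9, so closeness = 8/13.

8/13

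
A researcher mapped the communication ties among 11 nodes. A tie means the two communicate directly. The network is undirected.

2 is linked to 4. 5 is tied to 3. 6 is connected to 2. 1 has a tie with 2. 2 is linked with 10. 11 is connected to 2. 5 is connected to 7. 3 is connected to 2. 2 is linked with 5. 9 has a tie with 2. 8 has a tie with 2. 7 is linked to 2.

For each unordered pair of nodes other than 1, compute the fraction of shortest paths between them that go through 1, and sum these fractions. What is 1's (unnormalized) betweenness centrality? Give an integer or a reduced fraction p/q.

0

No shortest path between any pair of other nodes passes through 1.
Summing the contributions gives betweenness(1) = 0.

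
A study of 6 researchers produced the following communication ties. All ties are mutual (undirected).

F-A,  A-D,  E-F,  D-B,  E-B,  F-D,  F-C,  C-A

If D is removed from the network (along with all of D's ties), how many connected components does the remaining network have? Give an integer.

1

D's neighbors (A, B, and F) remain reachable from one another through other ties, so the rest of the network stays in one piece.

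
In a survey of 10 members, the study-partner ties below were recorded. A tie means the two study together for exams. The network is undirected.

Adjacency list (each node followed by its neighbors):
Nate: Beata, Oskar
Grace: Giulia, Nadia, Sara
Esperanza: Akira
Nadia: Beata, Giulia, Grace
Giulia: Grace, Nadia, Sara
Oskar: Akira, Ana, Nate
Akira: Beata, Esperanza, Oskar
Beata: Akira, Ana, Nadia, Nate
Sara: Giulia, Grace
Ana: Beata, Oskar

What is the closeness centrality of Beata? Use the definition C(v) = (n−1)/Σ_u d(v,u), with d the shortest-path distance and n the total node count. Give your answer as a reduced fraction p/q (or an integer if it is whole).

Distances from Beata: Akira:1, Ana:1, Esperanza:2, Giulia:2, Grace:2, Nadia:1, Nate:1, Oskar:2, Sara:3. Sum = 15.
n = 10, so closeness = 9/15 = 3/5.

3/5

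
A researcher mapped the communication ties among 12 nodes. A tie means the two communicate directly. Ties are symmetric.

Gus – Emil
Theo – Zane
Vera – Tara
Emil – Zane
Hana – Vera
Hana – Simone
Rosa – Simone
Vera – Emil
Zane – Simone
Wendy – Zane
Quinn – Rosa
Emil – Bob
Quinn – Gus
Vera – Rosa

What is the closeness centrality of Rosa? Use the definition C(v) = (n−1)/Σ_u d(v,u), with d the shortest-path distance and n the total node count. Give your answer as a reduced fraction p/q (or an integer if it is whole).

Distances from Rosa: Bob:3, Emil:2, Gus:2, Hana:2, Quinn:1, Simone:1, Tara:2, Theo:3, Vera:1, Wendy:3, Zane:2. Sum = 22.
n = 12, so closeness = 11/22 = 1/2.

1/2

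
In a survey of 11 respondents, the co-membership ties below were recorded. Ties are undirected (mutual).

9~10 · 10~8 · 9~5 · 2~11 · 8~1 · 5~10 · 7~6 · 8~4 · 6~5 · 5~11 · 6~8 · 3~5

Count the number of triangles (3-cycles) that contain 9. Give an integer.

9's neighbors: 5 and 10.
Neighbor pairs that are themselves tied: 9–5–10. Each forms one triangle with 9, for 1 in total.

1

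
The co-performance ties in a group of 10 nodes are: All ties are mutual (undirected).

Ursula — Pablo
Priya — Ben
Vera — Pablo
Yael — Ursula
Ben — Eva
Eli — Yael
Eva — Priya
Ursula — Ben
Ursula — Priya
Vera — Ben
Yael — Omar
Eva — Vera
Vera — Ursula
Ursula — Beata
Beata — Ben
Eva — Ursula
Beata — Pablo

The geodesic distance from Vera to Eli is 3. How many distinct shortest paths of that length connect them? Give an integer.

1

The shortest distance is 3, and the only length-3 path is Vera–Ursula–Yael–Eli. So there is exactly 1 shortest path.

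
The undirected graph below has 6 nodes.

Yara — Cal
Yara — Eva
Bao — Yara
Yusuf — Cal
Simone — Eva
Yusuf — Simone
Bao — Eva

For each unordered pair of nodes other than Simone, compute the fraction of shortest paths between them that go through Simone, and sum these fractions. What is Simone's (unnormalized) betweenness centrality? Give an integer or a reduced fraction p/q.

3/2

Pairs whose geodesics pass through Simone — Yusuf–Bao: 1/2; Yusuf–Eva: 1.
All other pairs contribute 0.
Summing the contributions gives betweenness(Simone) = 3/2.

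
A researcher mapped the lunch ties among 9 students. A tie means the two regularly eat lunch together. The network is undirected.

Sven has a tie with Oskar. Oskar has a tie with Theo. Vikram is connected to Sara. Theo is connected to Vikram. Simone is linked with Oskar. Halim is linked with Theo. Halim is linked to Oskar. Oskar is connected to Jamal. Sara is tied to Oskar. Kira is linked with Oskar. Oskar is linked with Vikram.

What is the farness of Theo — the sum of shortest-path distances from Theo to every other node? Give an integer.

Distances from Theo: Halim:1, Jamal:2, Kira:2, Oskar:1, Sara:2, Simone:2, Sven:2, Vikram:1.
Sum = 1 + 2 + 2 + 1 + 2 + 2 + 2 + 1 = 13.

13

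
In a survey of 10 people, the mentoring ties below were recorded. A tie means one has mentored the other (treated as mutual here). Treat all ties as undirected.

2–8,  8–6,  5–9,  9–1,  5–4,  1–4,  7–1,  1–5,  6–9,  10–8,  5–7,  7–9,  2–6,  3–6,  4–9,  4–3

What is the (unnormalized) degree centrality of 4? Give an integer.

4

4 is directly tied to 1, 3, 5, and 9. That is 4 neighbors, so the degree of 4 is 4.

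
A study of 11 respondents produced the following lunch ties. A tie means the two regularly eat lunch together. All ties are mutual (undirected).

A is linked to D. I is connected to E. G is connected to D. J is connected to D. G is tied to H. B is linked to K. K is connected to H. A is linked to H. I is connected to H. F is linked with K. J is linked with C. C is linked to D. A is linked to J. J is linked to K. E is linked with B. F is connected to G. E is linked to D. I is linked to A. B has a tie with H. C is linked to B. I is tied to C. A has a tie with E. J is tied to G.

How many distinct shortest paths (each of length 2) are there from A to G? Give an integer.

3

The shortest distance is 2. The length-2 paths are: A–H–G; A–D–G; A–J–G.
That gives 3 distinct shortest paths.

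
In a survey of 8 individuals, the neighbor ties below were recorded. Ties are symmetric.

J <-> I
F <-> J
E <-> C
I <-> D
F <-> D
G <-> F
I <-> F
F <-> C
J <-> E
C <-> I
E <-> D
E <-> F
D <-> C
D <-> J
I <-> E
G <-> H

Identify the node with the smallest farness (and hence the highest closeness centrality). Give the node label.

Farness (sum of distances to all others) for each node — C:11, D:10, E:10, F:8, G:12, H:18, I:10, J:11.
The smallest farness is 8, for F, so F has the highest closeness.

F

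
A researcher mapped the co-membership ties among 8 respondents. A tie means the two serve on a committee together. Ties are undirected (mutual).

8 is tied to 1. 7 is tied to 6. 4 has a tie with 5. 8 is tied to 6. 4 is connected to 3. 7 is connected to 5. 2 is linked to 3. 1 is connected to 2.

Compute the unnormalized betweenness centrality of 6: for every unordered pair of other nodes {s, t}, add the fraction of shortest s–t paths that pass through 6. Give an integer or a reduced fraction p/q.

Pairs whose geodesics pass through 6 — 2–7: 1/2; 4–8: 1/2; 5–8: 1; 5–1: 1/2; 7–8: 1; 7–1: 1.
All other pairs contribute 0.
Summing the contributions gives betweenness(6) = 9/2.

9/2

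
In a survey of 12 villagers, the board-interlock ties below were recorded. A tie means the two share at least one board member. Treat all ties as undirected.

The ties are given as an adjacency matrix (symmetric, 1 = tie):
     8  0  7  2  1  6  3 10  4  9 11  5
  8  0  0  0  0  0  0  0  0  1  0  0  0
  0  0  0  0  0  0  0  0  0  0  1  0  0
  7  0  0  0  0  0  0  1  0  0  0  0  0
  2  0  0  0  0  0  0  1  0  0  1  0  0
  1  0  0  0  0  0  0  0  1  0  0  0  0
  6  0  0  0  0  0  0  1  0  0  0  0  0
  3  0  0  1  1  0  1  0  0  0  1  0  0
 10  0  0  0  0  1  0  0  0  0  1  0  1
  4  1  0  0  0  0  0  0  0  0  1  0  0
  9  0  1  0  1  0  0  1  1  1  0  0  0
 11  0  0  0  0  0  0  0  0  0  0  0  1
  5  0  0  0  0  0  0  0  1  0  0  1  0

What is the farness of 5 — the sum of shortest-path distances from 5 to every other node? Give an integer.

30

Distances from 5: 0:3, 1:2, 2:3, 3:3, 4:3, 6:4, 7:4, 8:4, 9:2, 10:1, 11:1.
Sum = 3 + 2 + 3 + 3 + 3 + 4 + 4 + 4 + 2 + 1 + 1 = 30.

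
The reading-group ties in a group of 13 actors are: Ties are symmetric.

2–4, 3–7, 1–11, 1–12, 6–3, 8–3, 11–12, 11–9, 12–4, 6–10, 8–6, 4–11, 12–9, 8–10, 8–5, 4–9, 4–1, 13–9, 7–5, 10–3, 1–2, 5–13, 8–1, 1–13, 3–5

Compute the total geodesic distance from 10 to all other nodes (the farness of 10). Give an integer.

28

Distances from 10: 1:2, 2:3, 3:1, 4:3, 5:2, 6:1, 7:2, 8:1, 9:4, 11:3, 12:3, 13:3.
Sum = 2 + 3 + 1 + 3 + 2 + 1 + 2 + 1 + 4 + 3 + 3 + 3 = 28.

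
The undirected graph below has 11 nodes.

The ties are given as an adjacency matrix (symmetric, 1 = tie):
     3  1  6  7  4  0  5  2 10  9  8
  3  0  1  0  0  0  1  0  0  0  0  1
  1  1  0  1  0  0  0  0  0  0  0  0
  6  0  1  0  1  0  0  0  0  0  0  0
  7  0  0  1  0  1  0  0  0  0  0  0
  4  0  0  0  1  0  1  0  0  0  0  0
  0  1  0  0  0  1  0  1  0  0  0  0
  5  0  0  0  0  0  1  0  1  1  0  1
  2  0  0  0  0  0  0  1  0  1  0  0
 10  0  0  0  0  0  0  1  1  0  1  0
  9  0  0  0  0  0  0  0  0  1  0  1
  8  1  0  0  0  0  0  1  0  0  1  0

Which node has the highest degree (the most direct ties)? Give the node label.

5

Degrees — 0:3, 1:2, 2:2, 3:3, 4:2, 5:4, 6:2, 7:2, 8:3, 9:2, 10:3.
The maximum is 4, attained only by 5.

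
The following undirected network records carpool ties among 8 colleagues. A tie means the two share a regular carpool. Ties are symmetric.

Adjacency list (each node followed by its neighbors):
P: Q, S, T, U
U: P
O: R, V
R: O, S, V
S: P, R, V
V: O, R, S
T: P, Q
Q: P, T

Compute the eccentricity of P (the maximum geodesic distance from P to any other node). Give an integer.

Distances from P: O:3, Q:1, R:2, S:1, T:1, U:1, V:2.
The largest is 3 (to O), so the eccentricity of P is 3.

3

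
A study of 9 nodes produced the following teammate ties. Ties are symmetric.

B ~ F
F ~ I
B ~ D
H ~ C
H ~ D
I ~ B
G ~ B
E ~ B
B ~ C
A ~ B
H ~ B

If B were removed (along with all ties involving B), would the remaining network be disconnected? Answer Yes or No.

Yes

Removing B leaves {G} with no path to {C, D, and H}, so the network splits into 5 components. B is a cut vertex.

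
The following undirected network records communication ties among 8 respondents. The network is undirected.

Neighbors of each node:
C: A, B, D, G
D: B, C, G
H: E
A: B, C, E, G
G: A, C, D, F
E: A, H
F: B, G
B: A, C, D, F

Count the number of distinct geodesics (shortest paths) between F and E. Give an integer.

2

The shortest distance is 3. The length-3 paths are: F–G–A–E; F–B–A–E.
That gives 2 distinct shortest paths.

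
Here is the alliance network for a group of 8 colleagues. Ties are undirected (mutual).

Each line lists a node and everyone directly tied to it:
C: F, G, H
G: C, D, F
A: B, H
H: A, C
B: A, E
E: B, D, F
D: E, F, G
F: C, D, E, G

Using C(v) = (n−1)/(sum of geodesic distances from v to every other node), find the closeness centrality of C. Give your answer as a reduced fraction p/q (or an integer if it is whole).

7/12

Distances from C: A:2, B:3, D:2, E:2, F:1, G:1, H:1. Sum = 12.
n = 8, so closeness = 7/12.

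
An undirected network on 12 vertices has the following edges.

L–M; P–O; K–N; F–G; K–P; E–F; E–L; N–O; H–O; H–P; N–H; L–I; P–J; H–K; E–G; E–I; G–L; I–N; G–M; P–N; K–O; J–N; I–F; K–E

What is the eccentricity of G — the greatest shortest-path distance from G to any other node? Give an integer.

Distances from G: E:1, F:1, H:3, I:2, J:4, K:2, L:1, M:1, N:3, O:3, P:3.
The largest is 4 (to J), so the eccentricity of G is 4.

4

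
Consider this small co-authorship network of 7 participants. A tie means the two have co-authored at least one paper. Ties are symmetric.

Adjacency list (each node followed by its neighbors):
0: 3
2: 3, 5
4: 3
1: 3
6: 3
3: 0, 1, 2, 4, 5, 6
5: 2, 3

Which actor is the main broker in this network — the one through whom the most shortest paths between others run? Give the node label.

3

Unnormalized betweenness of each node: 0:0, 1:0, 2:0, 3:14, 4:0, 5:0, 6:0.
3 has the largest value, 14, making it the main broker — the node through which the most shortest paths run.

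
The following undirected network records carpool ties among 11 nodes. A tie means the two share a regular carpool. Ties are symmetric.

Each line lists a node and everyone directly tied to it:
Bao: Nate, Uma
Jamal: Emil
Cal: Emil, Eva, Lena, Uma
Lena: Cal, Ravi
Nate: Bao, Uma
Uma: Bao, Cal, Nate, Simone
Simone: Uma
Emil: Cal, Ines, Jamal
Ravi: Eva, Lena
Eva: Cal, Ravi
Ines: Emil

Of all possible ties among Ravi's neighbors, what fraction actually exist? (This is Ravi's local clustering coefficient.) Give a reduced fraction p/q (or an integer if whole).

Ravi's neighbors: Eva and Lena (k = 2).
Possible neighbor pairs: C(2,2) = 1. Edges among them: none → e = 0.
Clustering(Ravi) = 0/1.

0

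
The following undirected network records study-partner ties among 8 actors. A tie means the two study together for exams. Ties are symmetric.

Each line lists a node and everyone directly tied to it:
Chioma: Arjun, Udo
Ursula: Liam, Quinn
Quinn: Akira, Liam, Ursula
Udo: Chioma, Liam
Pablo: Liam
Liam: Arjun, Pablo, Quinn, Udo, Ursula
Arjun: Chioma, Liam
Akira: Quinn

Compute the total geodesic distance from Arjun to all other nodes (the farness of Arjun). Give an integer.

Distances from Arjun: Akira:3, Chioma:1, Liam:1, Pablo:2, Quinn:2, Udo:2, Ursula:2.
Sum = 3 + 1 + 1 + 2 + 2 + 2 + 2 = 13.

13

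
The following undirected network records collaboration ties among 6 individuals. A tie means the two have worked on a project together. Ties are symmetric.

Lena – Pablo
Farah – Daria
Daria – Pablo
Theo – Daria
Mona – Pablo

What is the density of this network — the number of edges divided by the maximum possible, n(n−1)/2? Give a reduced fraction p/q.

There are 5 edges and 6 nodes, so the maximum possible is C(6,2) = 15.
Density = 5/15 = 1/3.

1/3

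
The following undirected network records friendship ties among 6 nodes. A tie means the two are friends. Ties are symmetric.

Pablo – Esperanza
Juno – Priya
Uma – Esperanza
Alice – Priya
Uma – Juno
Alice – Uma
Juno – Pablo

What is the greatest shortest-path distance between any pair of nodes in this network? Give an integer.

3

Eccentricity of each node (its greatest distance to any other): Alice:3, Esperanza:3, Juno:2, Pablo:3, Priya:3, Uma:2.
The maximum eccentricity is 3, realized for instance by the pair Alice–Pablo via Alice – Uma – Juno – Pablo. So the diameter is 3.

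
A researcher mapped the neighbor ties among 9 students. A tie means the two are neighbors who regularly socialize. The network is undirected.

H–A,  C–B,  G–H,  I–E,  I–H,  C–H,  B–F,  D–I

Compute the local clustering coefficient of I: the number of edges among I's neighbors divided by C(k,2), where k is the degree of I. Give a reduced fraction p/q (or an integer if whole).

0

I's neighbors: D, E, and H (k = 3).
Possible neighbor pairs: C(3,2) = 3. Edges among them: none → e = 0.
Clustering(I) = 0/3 = 0.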